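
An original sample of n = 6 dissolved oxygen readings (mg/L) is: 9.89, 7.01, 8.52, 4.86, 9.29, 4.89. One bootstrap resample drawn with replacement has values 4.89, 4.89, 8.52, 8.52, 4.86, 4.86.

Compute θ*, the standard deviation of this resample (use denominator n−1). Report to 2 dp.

θ* = 1.88

Mean = 6.0900; sum of squared deviations = 17.7156
s² = 17.7156 / 5 = 3.5431
s = √3.5431 = 1.88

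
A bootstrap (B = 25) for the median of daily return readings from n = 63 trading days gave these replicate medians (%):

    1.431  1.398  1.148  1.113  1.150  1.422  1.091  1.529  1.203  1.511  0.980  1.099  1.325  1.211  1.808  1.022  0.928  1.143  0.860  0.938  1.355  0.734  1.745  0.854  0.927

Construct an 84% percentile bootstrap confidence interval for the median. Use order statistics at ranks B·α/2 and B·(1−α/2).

(0.854, 1.529)

Sorted replicates: 0.734, 0.854, 0.860, 0.927, 0.928, 0.938, 0.980, 1.022, 1.091, 1.099, 1.113, 1.143, 1.148, 1.150, 1.203, 1.211, 1.325, 1.355, 1.398, 1.422, 1.431, 1.511, 1.529, 1.745, 1.808
α = 0.16; lower rank = 25 × 0.080 = 2; upper rank = 25 × 0.920 = 23.
The 2nd smallest replicate is 0.854; the 23rd is 1.529.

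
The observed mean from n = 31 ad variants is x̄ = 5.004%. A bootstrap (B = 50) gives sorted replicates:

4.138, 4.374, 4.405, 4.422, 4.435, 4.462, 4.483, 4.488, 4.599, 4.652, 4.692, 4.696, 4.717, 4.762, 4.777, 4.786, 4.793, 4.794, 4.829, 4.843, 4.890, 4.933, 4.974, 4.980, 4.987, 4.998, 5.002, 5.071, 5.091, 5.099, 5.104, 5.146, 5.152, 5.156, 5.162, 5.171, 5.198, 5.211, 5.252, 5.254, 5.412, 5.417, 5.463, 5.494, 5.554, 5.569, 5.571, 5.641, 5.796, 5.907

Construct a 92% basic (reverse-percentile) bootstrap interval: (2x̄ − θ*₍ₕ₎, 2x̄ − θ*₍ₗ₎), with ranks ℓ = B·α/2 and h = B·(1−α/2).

Percentile endpoints at ranks 2 and 48: θ*₍2₎ = 4.374, θ*₍48₎ = 5.641.
Basic interval reflects these around x̄:
  lower = 2 × 5.004 − 5.641 = 4.367
  upper = 2 × 5.004 − 4.374 = 5.634

(4.367, 5.634)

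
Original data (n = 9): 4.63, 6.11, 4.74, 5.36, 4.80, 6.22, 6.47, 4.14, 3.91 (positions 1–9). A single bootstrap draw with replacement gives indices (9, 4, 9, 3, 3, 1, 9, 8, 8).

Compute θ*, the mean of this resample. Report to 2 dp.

Resample values: 3.91, 5.36, 3.91, 4.74, 4.74, 4.63, 3.91, 4.14, 4.14.
Mean = (3.91 + 5.36 + 3.91 + 4.74 + 4.74 + 4.63 + 3.91 + 4.14 + 4.14) / 9 = 39.480 / 9 = 4.39

θ* = 4.39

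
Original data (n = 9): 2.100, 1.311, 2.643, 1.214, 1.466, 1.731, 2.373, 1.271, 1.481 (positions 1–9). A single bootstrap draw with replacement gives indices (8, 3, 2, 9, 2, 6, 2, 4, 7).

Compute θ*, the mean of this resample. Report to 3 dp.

θ* = 1.627

Resample values: 1.271, 2.643, 1.311, 1.481, 1.311, 1.731, 1.311, 1.214, 2.373.
Mean = (1.271 + 2.643 + 1.311 + 1.481 + 1.311 + 1.731 + 1.311 + 1.214 + 2.373) / 9 = 14.6460 / 9 = 1.627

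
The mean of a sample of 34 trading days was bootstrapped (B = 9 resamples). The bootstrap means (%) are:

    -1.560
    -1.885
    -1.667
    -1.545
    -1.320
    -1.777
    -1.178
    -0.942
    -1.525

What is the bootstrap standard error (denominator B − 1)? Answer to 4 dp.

Bootstrap SE is the standard deviation of the 9 replicate means.
Mean of replicates: ((-1.560) + (-1.885) + (-1.667) + (-1.545) + (-1.320) + (-1.777) + (-1.178) + (-0.942) + (-1.525)) / 9 = -13.399000 / 9 = -1.488778
Sum of squared deviations: (−0.071222)² + (−0.396222)² + (−0.178222)² + (−0.056222)² + (+0.168778)² + (−0.288222)² + (+0.310778)² + (+0.546778)² + (−0.036222)² = 0.705408
Variance = 0.705408 / 8 = 0.088176
SE* = √0.088176

SE* = 0.2969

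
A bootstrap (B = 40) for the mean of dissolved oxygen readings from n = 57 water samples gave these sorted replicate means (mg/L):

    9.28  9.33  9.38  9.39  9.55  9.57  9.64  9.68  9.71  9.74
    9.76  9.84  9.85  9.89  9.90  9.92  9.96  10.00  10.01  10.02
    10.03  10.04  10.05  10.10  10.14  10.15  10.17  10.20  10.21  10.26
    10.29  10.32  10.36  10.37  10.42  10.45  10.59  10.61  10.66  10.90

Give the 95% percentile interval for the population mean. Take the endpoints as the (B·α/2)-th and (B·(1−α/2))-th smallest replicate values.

(9.28, 10.66)

α = 0.05; lower rank = 40 × 0.025 = 1; upper rank = 40 × 0.975 = 39.
The 1st smallest replicate is 9.28; the 39th is 10.66.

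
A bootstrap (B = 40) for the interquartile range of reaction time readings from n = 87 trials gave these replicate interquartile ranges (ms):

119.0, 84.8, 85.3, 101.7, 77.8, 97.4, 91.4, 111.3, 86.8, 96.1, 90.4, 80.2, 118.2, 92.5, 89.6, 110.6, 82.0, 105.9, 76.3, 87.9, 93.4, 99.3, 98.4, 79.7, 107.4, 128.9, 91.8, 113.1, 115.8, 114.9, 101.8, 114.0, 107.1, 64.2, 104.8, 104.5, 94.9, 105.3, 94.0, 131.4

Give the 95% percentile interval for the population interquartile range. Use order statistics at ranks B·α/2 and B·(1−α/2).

Sorted replicates: 64.2, 76.3, 77.8, 79.7, 80.2, 82.0, 84.8, 85.3, 86.8, 87.9, 89.6, 90.4, 91.4, 91.8, 92.5, 93.4, 94.0, 94.9, 96.1, 97.4, 98.4, 99.3, 101.7, 101.8, 104.5, 104.8, 105.3, 105.9, 107.1, 107.4, 110.6, 111.3, 113.1, 114.0, 114.9, 115.8, 118.2, 119.0, 128.9, 131.4
α = 0.05; lower rank = 40 × 0.025 = 1; upper rank = 40 × 0.975 = 39.
The 1st smallest replicate is 64.2; the 39th is 128.9.

(64.2, 128.9)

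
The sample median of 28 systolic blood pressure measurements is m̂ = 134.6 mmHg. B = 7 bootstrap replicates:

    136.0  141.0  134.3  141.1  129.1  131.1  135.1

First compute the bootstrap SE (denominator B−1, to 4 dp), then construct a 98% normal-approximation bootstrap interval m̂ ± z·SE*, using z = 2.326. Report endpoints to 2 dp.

(124.04, 145.16)

Mean of replicates = 135.3857; sum of squared deviations = 123.6886; SE* = √(123.6886/6) = 4.5403
Margin = 2.326 × 4.5403 = 10.561
Interval: 134.6 ± 10.561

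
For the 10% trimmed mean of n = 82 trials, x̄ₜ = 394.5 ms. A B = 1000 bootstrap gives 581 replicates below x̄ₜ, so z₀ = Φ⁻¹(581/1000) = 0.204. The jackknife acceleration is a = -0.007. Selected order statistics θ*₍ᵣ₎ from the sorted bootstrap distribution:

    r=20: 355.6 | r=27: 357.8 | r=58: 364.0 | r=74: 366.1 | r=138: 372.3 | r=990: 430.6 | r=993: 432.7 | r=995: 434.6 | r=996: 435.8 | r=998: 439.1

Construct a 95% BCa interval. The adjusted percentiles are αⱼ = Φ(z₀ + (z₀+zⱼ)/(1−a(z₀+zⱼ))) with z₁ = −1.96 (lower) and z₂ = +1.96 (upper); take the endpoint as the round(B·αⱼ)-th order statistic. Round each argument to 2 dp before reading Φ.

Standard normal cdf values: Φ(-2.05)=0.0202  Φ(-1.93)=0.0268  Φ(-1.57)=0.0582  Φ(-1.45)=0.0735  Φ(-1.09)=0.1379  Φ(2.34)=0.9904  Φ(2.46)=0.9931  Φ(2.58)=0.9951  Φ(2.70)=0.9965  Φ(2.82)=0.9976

(364.0, 430.6)

Lower: z₀ + z₁ = 0.204 + (-1.960) = -1.756; 1 − a(z₀+z₁) = 1 − (-0.007)(-1.756) = 0.9877; argument = 0.204 + (-1.756)/0.9877 = -1.5739 → -1.57.
α₁ = Φ(-1.57) = 0.0582; rank = round(1000 × 0.0582) = 58; θ*₍58₎ = 364.0.
Upper: z₀ + z₂ = 2.164; 1 − a(z₀+z₂) = 1.0151; argument = 2.3357 → 2.34; α₂ = 0.9904; rank = 990; θ*₍990₎ = 430.6.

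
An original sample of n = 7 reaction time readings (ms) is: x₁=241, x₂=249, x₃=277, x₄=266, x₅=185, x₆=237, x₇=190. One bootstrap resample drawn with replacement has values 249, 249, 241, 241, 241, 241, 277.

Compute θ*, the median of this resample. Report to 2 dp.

θ* = 241.00

Sorted: 241, 241, 241, 241, 249, 249, 277
Median = middle value = 241.00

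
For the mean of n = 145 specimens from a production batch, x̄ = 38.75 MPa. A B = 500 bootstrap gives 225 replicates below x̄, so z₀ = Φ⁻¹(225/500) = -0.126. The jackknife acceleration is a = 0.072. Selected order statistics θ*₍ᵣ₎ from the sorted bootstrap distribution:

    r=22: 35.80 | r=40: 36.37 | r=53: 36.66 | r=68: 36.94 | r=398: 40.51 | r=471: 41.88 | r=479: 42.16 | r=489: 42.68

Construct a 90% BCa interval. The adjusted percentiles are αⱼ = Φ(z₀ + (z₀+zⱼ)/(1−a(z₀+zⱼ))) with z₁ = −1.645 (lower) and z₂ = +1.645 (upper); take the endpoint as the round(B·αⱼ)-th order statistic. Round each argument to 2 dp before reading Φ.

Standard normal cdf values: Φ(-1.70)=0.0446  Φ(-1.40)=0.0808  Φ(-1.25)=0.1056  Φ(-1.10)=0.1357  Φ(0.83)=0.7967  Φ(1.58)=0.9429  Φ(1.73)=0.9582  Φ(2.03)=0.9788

Lower: z₀ + z₁ = -0.126 + (-1.645) = -1.771; 1 − a(z₀+z₁) = 1 − (0.072)(-1.771) = 1.1275; argument = -0.126 + (-1.771)/1.1275 = -1.6967 → -1.70.
α₁ = Φ(-1.70) = 0.0446; rank = round(500 × 0.0446) = 22; θ*₍22₎ = 35.80.
Upper: z₀ + z₂ = 1.519; 1 − a(z₀+z₂) = 0.8906; argument = 1.5795 → 1.58; α₂ = 0.9429; rank = 471; θ*₍471₎ = 41.88.

(35.80, 41.88)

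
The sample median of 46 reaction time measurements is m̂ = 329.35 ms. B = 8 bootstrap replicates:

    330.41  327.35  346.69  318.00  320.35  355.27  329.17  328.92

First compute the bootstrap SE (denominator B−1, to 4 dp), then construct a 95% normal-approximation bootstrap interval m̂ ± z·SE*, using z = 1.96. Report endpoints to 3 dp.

Mean of replicates = 332.0200; sum of squared deviations = 1130.6542; SE* = √(1130.6542/7) = 12.7091
Margin = 1.96 × 12.7091 = 24.9098
Interval: 329.35 ± 24.9098

(304.440, 354.260)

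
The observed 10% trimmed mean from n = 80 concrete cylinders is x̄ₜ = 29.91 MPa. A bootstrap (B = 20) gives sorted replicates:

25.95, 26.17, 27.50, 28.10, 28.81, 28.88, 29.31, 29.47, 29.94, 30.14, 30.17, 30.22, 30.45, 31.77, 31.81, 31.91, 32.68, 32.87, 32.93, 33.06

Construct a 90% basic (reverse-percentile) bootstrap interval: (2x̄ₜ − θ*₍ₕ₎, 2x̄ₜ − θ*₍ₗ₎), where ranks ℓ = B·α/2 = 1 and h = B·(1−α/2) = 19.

(26.89, 33.87)

Percentile endpoints at ranks 1 and 19: θ*₍1₎ = 25.95, θ*₍19₎ = 32.93.
Basic interval reflects these around x̄ₜ:
  lower = 2 × 29.91 − 32.93 = 26.89
  upper = 2 × 29.91 − 25.95 = 33.87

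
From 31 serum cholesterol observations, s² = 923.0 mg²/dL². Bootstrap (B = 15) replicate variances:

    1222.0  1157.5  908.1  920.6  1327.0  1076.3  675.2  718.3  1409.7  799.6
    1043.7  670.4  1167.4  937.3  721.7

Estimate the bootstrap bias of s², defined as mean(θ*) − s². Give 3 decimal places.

mean(θ*) = (1222.0 + 1157.5 + 908.1 + 920.6 + 1327.0 + 1076.3 + 675.2 + 718.3 + 1409.7 + 799.6 + 1043.7 + 670.4 + 1167.4 + 937.3 + 721.7) / 15 = 983.6533
bias = 983.6533 − 923.0

bias = +60.653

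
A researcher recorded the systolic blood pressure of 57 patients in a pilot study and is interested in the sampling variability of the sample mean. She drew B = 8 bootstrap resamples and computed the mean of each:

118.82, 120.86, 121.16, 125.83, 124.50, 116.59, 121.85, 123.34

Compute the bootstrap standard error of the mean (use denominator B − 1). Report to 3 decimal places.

SE* = 2.999

Bootstrap SE is the standard deviation of the 8 replicate means.
Mean of replicates: (118.82 + 120.86 + 121.16 + 125.83 + 124.50 + 116.59 + 121.85 + 123.34) / 8 = 972.9500 / 8 = 121.6188
Sum of squared deviations: (−2.7988)² + (−0.7588)² + (−0.4588)² + (+4.2112)² + (+2.8812)² + (−5.0288)² + (+0.2312)² + (+1.7212)² = 62.9599
Variance = 62.9599 / 7 = 8.9943
SE* = √8.9943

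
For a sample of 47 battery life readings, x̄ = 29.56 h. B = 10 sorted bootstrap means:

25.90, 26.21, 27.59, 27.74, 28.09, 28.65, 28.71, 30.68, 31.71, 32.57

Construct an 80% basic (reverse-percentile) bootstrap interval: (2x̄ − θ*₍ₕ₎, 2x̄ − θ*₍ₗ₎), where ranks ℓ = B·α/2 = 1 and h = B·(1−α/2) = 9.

(27.41, 33.22)

Percentile endpoints at ranks 1 and 9: θ*₍1₎ = 25.90, θ*₍9₎ = 31.71.
Basic interval reflects these around x̄:
  lower = 2 × 29.56 − 31.71 = 27.41
  upper = 2 × 29.56 − 25.90 = 33.22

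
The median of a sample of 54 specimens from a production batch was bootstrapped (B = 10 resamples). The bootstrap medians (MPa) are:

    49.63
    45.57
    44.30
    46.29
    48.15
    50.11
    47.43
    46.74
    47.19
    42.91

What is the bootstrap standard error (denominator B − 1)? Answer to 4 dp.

SE* = 2.2232

Bootstrap SE is the standard deviation of the 10 replicate medians.
Mean of replicates: (49.63 + 45.57 + 44.30 + 46.29 + 48.15 + 50.11 + 47.43 + 46.74 + 47.19 + 42.91) / 10 = 468.32000 / 10 = 46.83200
Sum of squared deviations: (+2.79800)² + (−1.26200)² + (−2.53200)² + (−0.54200)² + (+1.31800)² + (+3.27800)² + (+0.59800)² + (−0.09200)² + (+0.35800)² + (−3.92200)² = 44.48496
Variance = 44.48496 / 9 = 4.94277
SE* = √4.94277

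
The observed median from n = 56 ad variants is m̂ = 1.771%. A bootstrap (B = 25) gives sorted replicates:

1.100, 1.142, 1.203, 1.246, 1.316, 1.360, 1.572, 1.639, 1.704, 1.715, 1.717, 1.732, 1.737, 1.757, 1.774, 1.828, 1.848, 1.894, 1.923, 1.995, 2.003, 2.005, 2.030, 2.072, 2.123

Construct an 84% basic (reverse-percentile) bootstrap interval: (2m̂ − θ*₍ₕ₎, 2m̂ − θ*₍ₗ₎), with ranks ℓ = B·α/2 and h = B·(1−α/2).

Percentile endpoints at ranks 2 and 23: θ*₍2₎ = 1.142, θ*₍23₎ = 2.030.
Basic interval reflects these around m̂:
  lower = 2 × 1.771 − 2.030 = 1.512
  upper = 2 × 1.771 − 1.142 = 2.400

(1.512, 2.400)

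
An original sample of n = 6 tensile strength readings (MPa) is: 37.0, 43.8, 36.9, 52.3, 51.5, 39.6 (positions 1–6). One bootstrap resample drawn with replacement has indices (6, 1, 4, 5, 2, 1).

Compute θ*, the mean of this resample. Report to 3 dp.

θ* = 43.533

Resample values: 39.6, 37.0, 52.3, 51.5, 43.8, 37.0.
Mean = (39.6 + 37.0 + 52.3 + 51.5 + 43.8 + 37.0) / 6 = 261.20 / 6 = 43.533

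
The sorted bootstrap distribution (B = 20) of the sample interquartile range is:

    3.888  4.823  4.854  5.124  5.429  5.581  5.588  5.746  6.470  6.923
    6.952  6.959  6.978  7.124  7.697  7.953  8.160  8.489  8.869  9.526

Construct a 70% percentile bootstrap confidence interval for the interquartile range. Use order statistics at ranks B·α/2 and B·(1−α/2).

α = 0.30; lower rank = 20 × 0.150 = 3; upper rank = 20 × 0.850 = 17.
The 3rd smallest replicate is 4.854; the 17th is 8.160.

(4.854, 8.160)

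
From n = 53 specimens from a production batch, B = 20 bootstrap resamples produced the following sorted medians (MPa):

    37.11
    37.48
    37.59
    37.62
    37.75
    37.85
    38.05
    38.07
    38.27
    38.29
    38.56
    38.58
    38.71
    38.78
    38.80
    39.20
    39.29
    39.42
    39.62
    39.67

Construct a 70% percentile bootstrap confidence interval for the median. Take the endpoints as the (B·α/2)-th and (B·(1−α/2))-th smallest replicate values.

(37.59, 39.29)

α = 0.30; lower rank = 20 × 0.150 = 3; upper rank = 20 × 0.850 = 17.
The 3rd smallest replicate is 37.59; the 17th is 39.29.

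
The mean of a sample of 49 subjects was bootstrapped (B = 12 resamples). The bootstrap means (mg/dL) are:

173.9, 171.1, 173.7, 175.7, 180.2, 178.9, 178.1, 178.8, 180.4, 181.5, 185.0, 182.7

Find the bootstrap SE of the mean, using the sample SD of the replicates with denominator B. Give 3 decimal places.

Bootstrap SE is the standard deviation of the 12 replicate means.
Mean of replicates: (173.9 + 171.1 + 173.7 + 175.7 + 180.2 + 178.9 + 178.1 + 178.8 + 180.4 + 181.5 + 185.0 + 182.7) / 12 = 2140.0000 / 12 = 178.3333
Sum of squared deviations: (−4.4333)² + (−7.2333)² + (−4.6333)² + (−2.6333)² + (+1.8667)² + (+0.5667)² + (−0.2333)² + (+0.4667)² + (+2.0667)² + (+3.1667)² + (+6.6667)² + (+4.3667)² = 182.2667
Variance = 182.2667 / 12 = 15.1889
SE* = √15.1889

SE* = 3.897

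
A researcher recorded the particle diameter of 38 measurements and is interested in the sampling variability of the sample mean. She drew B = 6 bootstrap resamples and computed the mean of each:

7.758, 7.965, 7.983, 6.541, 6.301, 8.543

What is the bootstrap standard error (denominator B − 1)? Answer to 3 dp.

Bootstrap SE is the standard deviation of the 6 replicate means.
Mean of replicates: (7.758 + 7.965 + 7.983 + 6.541 + 6.301 + 8.543) / 6 = 45.0910 / 6 = 7.5152
Sum of squared deviations: (+0.2428)² + (+0.4498)² + (+0.4678)² + (−0.9742)² + (−1.2142)² + (+1.0278)² = 3.9598
Variance = 3.9598 / 5 = 0.7920
SE* = √0.7920

SE* = 0.890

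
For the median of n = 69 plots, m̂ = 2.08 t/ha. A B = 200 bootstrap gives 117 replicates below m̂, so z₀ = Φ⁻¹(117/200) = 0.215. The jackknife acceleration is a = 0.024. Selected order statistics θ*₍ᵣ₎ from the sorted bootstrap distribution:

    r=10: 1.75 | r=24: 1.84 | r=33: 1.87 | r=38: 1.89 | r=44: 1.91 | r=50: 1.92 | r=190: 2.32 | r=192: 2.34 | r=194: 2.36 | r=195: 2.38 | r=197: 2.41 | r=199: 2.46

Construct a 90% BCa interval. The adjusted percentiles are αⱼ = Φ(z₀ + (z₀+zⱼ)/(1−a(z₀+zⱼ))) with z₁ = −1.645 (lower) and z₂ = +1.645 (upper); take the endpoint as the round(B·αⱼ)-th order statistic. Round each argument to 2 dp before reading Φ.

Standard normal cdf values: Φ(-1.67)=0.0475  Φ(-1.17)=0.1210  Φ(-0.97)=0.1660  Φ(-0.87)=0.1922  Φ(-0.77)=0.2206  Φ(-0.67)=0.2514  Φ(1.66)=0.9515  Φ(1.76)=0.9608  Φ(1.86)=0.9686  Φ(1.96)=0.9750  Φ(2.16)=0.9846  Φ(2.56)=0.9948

Lower: z₀ + z₁ = 0.215 + (-1.645) = -1.430; 1 − a(z₀+z₁) = 1 − (0.024)(-1.430) = 1.0343; argument = 0.215 + (-1.430)/1.0343 = -1.1676 → -1.17.
α₁ = Φ(-1.17) = 0.1210; rank = round(200 × 0.1210) = 24; θ*₍24₎ = 1.84.
Upper: z₀ + z₂ = 1.860; 1 − a(z₀+z₂) = 0.9554; argument = 2.1619 → 2.16; α₂ = 0.9846; rank = 197; θ*₍197₎ = 2.41.

(1.84, 2.41)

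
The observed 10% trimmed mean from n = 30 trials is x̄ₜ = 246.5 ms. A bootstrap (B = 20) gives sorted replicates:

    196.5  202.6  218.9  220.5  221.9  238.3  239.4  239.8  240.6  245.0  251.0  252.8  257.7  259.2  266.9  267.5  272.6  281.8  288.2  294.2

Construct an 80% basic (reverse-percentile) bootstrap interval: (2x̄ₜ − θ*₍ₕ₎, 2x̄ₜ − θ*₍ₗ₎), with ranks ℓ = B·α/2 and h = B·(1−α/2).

(211.2, 290.4)

Percentile endpoints at ranks 2 and 18: θ*₍2₎ = 202.6, θ*₍18₎ = 281.8.
Basic interval reflects these around x̄ₜ:
  lower = 2 × 246.5 − 281.8 = 211.2
  upper = 2 × 246.5 − 202.6 = 290.4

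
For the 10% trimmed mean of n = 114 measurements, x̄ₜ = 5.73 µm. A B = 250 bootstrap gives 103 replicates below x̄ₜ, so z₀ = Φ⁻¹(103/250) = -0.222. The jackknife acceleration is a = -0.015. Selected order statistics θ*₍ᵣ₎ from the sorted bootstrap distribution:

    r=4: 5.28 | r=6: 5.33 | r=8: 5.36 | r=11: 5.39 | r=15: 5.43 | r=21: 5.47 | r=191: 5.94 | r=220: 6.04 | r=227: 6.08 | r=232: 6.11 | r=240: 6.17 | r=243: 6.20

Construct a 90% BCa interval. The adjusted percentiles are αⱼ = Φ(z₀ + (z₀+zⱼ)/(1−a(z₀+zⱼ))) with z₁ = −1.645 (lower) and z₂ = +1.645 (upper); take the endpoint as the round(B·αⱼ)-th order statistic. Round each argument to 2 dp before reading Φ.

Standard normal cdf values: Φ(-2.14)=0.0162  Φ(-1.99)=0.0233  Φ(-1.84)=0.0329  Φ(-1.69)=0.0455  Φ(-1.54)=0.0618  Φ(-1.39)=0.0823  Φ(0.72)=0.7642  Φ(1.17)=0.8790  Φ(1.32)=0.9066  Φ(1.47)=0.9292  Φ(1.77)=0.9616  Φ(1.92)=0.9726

(5.28, 6.04)

Lower: z₀ + z₁ = -0.222 + (-1.645) = -1.867; 1 − a(z₀+z₁) = 1 − (-0.015)(-1.867) = 0.9720; argument = -0.222 + (-1.867)/0.9720 = -2.1428 → -2.14.
α₁ = Φ(-2.14) = 0.0162; rank = round(250 × 0.0162) = 4; θ*₍4₎ = 5.28.
Upper: z₀ + z₂ = 1.423; 1 − a(z₀+z₂) = 1.0213; argument = 1.1713 → 1.17; α₂ = 0.8790; rank = 220; θ*₍220₎ = 6.04.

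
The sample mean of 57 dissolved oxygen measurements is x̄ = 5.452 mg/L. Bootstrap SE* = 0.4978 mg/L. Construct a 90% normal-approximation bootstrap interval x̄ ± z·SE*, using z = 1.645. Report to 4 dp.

(4.6331, 6.2709)

Margin = 1.645 × 0.4978 = 0.81888
Interval: 5.452 ± 0.81888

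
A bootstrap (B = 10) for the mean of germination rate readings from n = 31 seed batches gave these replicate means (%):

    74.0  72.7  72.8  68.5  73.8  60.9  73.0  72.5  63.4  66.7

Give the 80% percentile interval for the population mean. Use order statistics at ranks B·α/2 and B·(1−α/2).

Sorted replicates: 60.9, 63.4, 66.7, 68.5, 72.5, 72.7, 72.8, 73.0, 73.8, 74.0
α = 0.20; lower rank = 10 × 0.100 = 1; upper rank = 10 × 0.900 = 9.
The 1st smallest replicate is 60.9; the 9th is 73.8.

(60.9, 73.8)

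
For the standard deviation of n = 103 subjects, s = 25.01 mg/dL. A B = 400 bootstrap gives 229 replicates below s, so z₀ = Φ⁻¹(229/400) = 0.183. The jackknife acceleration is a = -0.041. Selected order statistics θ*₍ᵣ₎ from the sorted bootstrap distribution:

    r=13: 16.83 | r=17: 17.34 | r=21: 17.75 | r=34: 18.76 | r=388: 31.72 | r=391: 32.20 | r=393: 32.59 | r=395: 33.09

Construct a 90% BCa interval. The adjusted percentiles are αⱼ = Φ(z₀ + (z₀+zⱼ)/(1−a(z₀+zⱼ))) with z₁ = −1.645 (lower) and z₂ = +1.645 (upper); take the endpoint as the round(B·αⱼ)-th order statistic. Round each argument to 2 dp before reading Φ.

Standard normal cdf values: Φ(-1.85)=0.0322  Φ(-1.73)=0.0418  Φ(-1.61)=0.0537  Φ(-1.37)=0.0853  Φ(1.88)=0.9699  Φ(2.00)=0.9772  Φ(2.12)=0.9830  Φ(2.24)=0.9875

Lower: z₀ + z₁ = 0.183 + (-1.645) = -1.462; 1 − a(z₀+z₁) = 1 − (-0.041)(-1.462) = 0.9401; argument = 0.183 + (-1.462)/0.9401 = -1.3722 → -1.37.
α₁ = Φ(-1.37) = 0.0853; rank = round(400 × 0.0853) = 34; θ*₍34₎ = 18.76.
Upper: z₀ + z₂ = 1.828; 1 − a(z₀+z₂) = 1.0749; argument = 1.8835 → 1.88; α₂ = 0.9699; rank = 388; θ*₍388₎ = 31.72.

(18.76, 31.72)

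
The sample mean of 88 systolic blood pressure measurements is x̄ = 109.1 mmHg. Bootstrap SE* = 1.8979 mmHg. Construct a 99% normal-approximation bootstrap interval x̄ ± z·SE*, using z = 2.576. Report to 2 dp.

(104.21, 113.99)

Margin = 2.576 × 1.8979 = 4.889
Interval: 109.1 ± 4.889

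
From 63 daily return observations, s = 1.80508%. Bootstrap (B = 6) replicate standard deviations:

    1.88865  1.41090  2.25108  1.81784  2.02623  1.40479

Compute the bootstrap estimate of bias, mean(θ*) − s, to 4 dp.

bias = −0.0052

mean(θ*) = (1.88865 + 1.41090 + 2.25108 + 1.81784 + 2.02623 + 1.40479) / 6 = 1.79992
bias = 1.79992 − 1.80508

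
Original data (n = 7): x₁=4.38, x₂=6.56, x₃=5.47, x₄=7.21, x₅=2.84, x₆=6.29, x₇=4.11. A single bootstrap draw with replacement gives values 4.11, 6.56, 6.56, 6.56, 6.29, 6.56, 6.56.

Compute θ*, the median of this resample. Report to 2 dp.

θ* = 6.56

Sorted: 4.11, 6.29, 6.56, 6.56, 6.56, 6.56, 6.56
Median = middle value = 6.56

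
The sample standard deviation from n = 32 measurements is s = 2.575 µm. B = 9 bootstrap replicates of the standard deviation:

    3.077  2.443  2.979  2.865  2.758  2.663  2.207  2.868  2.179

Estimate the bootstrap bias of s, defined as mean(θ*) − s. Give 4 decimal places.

mean(θ*) = (3.077 + 2.443 + 2.979 + 2.865 + 2.758 + 2.663 + 2.207 + 2.868 + 2.179) / 9 = 2.67100
bias = 2.67100 − 2.575

bias = +0.0960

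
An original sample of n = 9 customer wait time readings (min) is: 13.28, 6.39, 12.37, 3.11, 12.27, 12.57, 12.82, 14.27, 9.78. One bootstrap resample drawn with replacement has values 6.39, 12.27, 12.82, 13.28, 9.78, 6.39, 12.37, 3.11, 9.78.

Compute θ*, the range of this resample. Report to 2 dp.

Range = 13.28 − 3.11 = 10.17

θ* = 10.17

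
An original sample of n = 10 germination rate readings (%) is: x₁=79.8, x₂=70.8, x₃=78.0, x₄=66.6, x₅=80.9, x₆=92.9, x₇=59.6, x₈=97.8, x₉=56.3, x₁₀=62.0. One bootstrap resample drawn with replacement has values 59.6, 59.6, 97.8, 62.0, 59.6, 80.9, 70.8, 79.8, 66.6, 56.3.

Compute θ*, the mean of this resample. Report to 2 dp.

Mean = (59.6 + 59.6 + 97.8 + 62.0 + 59.6 + 80.9 + 70.8 + 79.8 + 66.6 + 56.3) / 10 = 693.00 / 10 = 69.30

θ* = 69.30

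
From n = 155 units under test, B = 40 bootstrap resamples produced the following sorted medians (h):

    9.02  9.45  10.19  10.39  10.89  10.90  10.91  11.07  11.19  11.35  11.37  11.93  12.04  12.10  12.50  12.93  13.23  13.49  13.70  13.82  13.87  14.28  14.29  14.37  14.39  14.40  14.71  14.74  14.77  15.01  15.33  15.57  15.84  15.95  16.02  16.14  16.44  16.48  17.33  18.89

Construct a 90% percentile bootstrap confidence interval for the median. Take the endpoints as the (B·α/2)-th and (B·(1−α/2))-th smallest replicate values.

α = 0.10; lower rank = 40 × 0.050 = 2; upper rank = 40 × 0.950 = 38.
The 2nd smallest replicate is 9.45; the 38th is 16.48.

(9.45, 16.48)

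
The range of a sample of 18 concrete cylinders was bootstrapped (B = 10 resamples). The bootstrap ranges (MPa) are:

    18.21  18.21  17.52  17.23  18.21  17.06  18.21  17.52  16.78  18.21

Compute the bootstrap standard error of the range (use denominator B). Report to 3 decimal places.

Bootstrap SE is the standard deviation of the 10 replicate ranges.
Mean of replicates: (18.21 + 18.21 + 17.52 + 17.23 + 18.21 + 17.06 + 18.21 + 17.52 + 16.78 + 18.21) / 10 = 177.1600 / 10 = 17.7160
Sum of squared deviations: (+0.4940)² + (+0.4940)² + (−0.1960)² + (−0.4860)² + (+0.4940)² + (−0.6560)² + (+0.4940)² + (−0.1960)² + (−0.9360)² + (+0.4940)² = 2.8396
Variance = 2.8396 / 10 = 0.2840
SE* = √0.2840

SE* = 0.533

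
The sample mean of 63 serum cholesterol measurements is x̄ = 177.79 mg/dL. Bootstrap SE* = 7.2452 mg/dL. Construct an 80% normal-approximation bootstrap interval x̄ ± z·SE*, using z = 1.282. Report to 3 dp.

(168.502, 187.078)

Margin = 1.282 × 7.2452 = 9.2883
Interval: 177.79 ± 9.2883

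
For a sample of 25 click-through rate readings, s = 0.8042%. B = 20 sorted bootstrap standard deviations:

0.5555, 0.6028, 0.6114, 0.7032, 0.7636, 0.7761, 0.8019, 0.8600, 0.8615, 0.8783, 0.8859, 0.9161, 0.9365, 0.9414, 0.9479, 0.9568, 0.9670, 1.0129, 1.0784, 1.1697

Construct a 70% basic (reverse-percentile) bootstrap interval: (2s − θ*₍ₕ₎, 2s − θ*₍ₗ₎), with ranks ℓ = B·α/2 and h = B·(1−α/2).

Percentile endpoints at ranks 3 and 17: θ*₍3₎ = 0.6114, θ*₍17₎ = 0.9670.
Basic interval reflects these around s:
  lower = 2 × 0.8042 − 0.9670 = 0.6414
  upper = 2 × 0.8042 − 0.6114 = 0.9970

(0.6414, 0.9970)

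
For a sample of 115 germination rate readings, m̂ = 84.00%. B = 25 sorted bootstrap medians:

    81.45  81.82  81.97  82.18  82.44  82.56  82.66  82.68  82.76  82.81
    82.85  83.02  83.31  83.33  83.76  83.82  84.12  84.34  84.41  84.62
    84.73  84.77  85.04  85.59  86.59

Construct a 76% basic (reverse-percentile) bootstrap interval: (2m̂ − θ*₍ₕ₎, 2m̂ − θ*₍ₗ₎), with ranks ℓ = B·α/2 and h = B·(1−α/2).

Percentile endpoints at ranks 3 and 22: θ*₍3₎ = 81.97, θ*₍22₎ = 84.77.
Basic interval reflects these around m̂:
  lower = 2 × 84.00 − 84.77 = 83.23
  upper = 2 × 84.00 − 81.97 = 86.03

(83.23, 86.03)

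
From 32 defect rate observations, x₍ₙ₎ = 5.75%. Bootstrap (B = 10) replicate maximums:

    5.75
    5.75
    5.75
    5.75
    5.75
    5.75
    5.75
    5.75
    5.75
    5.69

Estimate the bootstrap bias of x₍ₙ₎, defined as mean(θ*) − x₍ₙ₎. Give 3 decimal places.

bias = −0.006

mean(θ*) = (5.75 + 5.75 + 5.75 + 5.75 + 5.75 + 5.75 + 5.75 + 5.75 + 5.75 + 5.69) / 10 = 5.7440
bias = 5.7440 − 5.75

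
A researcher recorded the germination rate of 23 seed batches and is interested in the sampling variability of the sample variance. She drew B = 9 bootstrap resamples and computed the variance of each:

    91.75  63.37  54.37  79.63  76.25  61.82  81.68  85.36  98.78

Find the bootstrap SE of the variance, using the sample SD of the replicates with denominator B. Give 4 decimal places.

Bootstrap SE is the standard deviation of the 9 replicate variances.
Mean of replicates: (91.75 + 63.37 + 54.37 + 79.63 + 76.25 + 61.82 + 81.68 + 85.36 + 98.78) / 9 = 693.01000 / 9 = 77.00111
Sum of squared deviations: (+14.74889)² + (−13.63111)² + (−22.63111)² + (+2.62889)² + (−0.75111)² + (−15.18111)² + (+4.67889)² + (+8.35889)² + (+21.77889)² = 1719.52849
Variance = 1719.52849 / 9 = 191.05872
SE* = √191.05872

SE* = 13.8224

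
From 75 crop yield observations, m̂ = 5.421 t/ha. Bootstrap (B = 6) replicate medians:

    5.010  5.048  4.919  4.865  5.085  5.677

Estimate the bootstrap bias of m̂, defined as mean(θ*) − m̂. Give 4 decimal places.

bias = −0.3203

mean(θ*) = (5.010 + 5.048 + 4.919 + 4.865 + 5.085 + 5.677) / 6 = 5.10067
bias = 5.10067 − 5.421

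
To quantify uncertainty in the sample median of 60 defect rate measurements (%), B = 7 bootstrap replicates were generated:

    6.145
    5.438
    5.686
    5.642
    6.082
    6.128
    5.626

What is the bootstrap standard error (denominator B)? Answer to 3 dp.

SE* = 0.268

Bootstrap SE is the standard deviation of the 7 replicate medians.
Mean of replicates: (6.145 + 5.438 + 5.686 + 5.642 + 6.082 + 6.128 + 5.626) / 7 = 40.7470 / 7 = 5.8210
Sum of squared deviations: (+0.3240)² + (−0.3830)² + (−0.1350)² + (−0.1790)² + (+0.2610)² + (+0.3070)² + (−0.1950)² = 0.5023
Variance = 0.5023 / 7 = 0.0718
SE* = √0.0718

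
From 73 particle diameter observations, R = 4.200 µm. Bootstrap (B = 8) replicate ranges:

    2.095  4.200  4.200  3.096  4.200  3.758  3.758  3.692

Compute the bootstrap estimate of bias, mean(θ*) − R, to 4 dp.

mean(θ*) = (2.095 + 4.200 + 4.200 + 3.096 + 4.200 + 3.758 + 3.758 + 3.692) / 8 = 3.62488
bias = 3.62488 − 4.200

bias = −0.5751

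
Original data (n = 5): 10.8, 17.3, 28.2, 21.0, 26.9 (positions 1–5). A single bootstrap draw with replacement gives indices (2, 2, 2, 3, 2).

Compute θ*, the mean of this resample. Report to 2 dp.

Resample values: 17.3, 17.3, 17.3, 28.2, 17.3.
Mean = (17.3 + 17.3 + 17.3 + 28.2 + 17.3) / 5 = 97.40 / 5 = 19.48

θ* = 19.48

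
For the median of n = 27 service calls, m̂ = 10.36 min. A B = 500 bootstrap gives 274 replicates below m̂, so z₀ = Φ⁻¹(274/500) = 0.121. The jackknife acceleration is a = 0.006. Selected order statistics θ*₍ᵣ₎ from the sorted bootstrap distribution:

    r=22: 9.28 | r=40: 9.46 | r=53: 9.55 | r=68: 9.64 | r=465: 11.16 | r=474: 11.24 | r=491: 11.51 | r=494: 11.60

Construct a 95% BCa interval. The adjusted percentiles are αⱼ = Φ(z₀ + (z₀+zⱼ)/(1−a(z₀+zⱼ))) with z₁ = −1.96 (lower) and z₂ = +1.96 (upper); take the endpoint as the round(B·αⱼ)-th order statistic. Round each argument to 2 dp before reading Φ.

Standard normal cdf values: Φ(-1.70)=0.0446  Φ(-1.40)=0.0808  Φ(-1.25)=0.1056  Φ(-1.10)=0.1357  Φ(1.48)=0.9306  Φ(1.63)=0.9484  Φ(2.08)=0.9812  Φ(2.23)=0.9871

(9.28, 11.60)

Lower: z₀ + z₁ = 0.121 + (-1.960) = -1.839; 1 − a(z₀+z₁) = 1 − (0.006)(-1.839) = 1.0110; argument = 0.121 + (-1.839)/1.0110 = -1.6979 → -1.70.
α₁ = Φ(-1.70) = 0.0446; rank = round(500 × 0.0446) = 22; θ*₍22₎ = 9.28.
Upper: z₀ + z₂ = 2.081; 1 − a(z₀+z₂) = 0.9875; argument = 2.2283 → 2.23; α₂ = 0.9871; rank = 494; θ*₍494₎ = 11.60.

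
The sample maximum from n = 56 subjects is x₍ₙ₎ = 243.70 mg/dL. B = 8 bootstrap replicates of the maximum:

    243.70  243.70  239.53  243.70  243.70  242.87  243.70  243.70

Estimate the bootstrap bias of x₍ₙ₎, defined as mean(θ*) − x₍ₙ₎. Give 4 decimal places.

bias = −0.6250

mean(θ*) = (243.70 + 243.70 + 239.53 + 243.70 + 243.70 + 242.87 + 243.70 + 243.70) / 8 = 243.07500
bias = 243.07500 − 243.70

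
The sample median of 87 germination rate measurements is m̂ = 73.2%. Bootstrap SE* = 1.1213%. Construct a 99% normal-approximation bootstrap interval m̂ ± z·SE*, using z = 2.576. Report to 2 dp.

(70.31, 76.09)

Margin = 2.576 × 1.1213 = 2.888
Interval: 73.2 ± 2.888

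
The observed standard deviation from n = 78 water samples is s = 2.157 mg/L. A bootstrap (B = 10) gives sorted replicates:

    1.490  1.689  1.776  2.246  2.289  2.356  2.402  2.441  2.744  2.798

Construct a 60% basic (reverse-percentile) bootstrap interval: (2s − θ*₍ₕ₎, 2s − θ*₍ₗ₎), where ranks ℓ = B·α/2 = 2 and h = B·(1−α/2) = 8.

Percentile endpoints at ranks 2 and 8: θ*₍2₎ = 1.689, θ*₍8₎ = 2.441.
Basic interval reflects these around s:
  lower = 2 × 2.157 − 2.441 = 1.873
  upper = 2 × 2.157 − 1.689 = 2.625

(1.873, 2.625)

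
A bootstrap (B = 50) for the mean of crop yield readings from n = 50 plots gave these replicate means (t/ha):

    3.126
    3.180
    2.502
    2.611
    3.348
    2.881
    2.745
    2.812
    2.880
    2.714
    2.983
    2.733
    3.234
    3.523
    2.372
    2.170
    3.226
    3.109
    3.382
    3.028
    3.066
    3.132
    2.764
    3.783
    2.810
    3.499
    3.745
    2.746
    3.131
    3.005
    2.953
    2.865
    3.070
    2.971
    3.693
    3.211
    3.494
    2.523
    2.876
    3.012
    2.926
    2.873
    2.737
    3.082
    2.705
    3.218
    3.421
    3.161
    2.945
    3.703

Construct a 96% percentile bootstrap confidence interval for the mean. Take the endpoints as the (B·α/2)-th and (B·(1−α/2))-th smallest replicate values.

(2.170, 3.745)

Sorted replicates: 2.170, 2.372, 2.502, 2.523, 2.611, 2.705, 2.714, 2.733, 2.737, 2.745, 2.746, 2.764, 2.810, 2.812, 2.865, 2.873, 2.876, 2.880, 2.881, 2.926, 2.945, 2.953, 2.971, 2.983, 3.005, 3.012, 3.028, 3.066, 3.070, 3.082, 3.109, 3.126, 3.131, 3.132, 3.161, 3.180, 3.211, 3.218, 3.226, 3.234, 3.348, 3.382, 3.421, 3.494, 3.499, 3.523, 3.693, 3.703, 3.745, 3.783
α = 0.04; lower rank = 50 × 0.020 = 1; upper rank = 50 × 0.980 = 49.
The 1st smallest replicate is 2.170; the 49th is 3.745.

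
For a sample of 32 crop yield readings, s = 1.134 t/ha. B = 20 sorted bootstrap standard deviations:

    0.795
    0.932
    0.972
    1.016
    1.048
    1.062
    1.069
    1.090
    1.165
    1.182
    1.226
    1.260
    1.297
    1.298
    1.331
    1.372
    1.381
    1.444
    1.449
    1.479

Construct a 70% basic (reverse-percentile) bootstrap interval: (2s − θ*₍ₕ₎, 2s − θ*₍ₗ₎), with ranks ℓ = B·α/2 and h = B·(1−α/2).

(0.887, 1.296)

Percentile endpoints at ranks 3 and 17: θ*₍3₎ = 0.972, θ*₍17₎ = 1.381.
Basic interval reflects these around s:
  lower = 2 × 1.134 − 1.381 = 0.887
  upper = 2 × 1.134 − 0.972 = 1.296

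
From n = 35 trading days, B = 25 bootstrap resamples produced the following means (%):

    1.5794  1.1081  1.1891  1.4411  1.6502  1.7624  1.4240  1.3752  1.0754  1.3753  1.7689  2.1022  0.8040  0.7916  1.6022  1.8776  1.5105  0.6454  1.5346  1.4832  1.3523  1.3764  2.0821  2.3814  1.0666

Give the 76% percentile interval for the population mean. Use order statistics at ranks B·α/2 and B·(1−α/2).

(0.8040, 1.8776)

Sorted replicates: 0.6454, 0.7916, 0.8040, 1.0666, 1.0754, 1.1081, 1.1891, 1.3523, 1.3752, 1.3753, 1.3764, 1.4240, 1.4411, 1.4832, 1.5105, 1.5346, 1.5794, 1.6022, 1.6502, 1.7624, 1.7689, 1.8776, 2.0821, 2.1022, 2.3814
α = 0.24; lower rank = 25 × 0.120 = 3; upper rank = 25 × 0.880 = 22.
The 3rd smallest replicate is 0.8040; the 22nd is 1.8776.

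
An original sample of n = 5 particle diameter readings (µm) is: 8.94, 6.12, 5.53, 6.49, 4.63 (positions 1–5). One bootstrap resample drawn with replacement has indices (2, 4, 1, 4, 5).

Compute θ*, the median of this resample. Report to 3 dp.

Resample values: 6.12, 6.49, 8.94, 6.49, 4.63.
Sorted: 4.63, 6.12, 6.49, 6.49, 8.94
Median = middle value = 6.490

θ* = 6.490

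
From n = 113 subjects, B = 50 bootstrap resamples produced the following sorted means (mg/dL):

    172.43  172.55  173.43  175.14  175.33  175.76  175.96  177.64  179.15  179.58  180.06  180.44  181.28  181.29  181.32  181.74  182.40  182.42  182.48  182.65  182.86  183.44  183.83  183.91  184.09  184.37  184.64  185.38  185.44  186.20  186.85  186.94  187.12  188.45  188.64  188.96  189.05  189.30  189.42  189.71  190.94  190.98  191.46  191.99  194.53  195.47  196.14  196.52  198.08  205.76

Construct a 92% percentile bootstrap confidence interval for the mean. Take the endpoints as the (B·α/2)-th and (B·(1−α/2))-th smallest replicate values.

α = 0.08; lower rank = 50 × 0.040 = 2; upper rank = 50 × 0.960 = 48.
The 2nd smallest replicate is 172.55; the 48th is 196.52.

(172.55, 196.52)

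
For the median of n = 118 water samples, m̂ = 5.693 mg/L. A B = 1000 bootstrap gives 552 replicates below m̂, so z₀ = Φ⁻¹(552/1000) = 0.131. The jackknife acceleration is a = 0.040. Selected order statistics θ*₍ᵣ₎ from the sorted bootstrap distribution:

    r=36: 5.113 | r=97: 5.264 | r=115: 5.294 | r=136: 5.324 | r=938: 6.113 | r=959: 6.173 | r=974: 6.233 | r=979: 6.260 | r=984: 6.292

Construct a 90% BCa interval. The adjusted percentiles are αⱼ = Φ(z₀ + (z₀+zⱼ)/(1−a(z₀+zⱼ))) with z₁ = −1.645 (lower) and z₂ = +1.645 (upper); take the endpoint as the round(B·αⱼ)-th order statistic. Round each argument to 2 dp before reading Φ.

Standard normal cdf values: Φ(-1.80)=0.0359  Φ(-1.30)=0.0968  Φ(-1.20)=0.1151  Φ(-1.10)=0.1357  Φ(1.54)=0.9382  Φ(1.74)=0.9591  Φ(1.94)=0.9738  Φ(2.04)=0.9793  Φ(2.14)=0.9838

(5.264, 6.260)

Lower: z₀ + z₁ = 0.131 + (-1.645) = -1.514; 1 − a(z₀+z₁) = 1 − (0.040)(-1.514) = 1.0606; argument = 0.131 + (-1.514)/1.0606 = -1.2965 → -1.30.
α₁ = Φ(-1.30) = 0.0968; rank = round(1000 × 0.0968) = 97; θ*₍97₎ = 5.264.
Upper: z₀ + z₂ = 1.776; 1 − a(z₀+z₂) = 0.9290; argument = 2.0428 → 2.04; α₂ = 0.9793; rank = 979; θ*₍979₎ = 6.260.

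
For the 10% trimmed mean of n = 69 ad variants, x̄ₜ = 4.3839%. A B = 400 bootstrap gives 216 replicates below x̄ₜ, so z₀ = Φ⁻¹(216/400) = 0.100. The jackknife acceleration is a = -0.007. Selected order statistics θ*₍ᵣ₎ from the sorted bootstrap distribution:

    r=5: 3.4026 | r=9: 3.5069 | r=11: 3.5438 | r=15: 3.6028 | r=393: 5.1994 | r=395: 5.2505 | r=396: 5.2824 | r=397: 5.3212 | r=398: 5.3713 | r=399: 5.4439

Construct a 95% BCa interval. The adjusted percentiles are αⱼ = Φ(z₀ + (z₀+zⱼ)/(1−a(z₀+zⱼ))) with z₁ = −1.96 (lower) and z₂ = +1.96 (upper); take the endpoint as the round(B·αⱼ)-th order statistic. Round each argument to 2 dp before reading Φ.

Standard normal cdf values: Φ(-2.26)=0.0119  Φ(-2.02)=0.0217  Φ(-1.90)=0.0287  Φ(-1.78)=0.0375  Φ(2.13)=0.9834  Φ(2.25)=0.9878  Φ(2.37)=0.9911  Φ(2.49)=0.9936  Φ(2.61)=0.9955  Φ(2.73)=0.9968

Lower: z₀ + z₁ = 0.100 + (-1.960) = -1.860; 1 − a(z₀+z₁) = 1 − (-0.007)(-1.860) = 0.9870; argument = 0.100 + (-1.860)/0.9870 = -1.7845 → -1.78.
α₁ = Φ(-1.78) = 0.0375; rank = round(400 × 0.0375) = 15; θ*₍15₎ = 3.6028.
Upper: z₀ + z₂ = 2.060; 1 − a(z₀+z₂) = 1.0144; argument = 2.1307 → 2.13; α₂ = 0.9834; rank = 393; θ*₍393₎ = 5.1994.

(3.6028, 5.1994)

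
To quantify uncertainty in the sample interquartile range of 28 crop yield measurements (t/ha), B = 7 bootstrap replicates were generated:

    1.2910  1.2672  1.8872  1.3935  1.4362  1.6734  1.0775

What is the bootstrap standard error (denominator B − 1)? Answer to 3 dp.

SE* = 0.271

Bootstrap SE is the standard deviation of the 7 replicate interquartile ranges.
Mean of replicates: (1.2910 + 1.2672 + 1.8872 + 1.3935 + 1.4362 + 1.6734 + 1.0775) / 7 = 10.02600 / 7 = 1.43229
Sum of squared deviations: (−0.14129)² + (−0.16509)² + (+0.45491)² + (−0.03879)² + (+0.00391)² + (+0.24111)² + (−0.35479)² = 0.43969
Variance = 0.43969 / 6 = 0.07328
SE* = √0.07328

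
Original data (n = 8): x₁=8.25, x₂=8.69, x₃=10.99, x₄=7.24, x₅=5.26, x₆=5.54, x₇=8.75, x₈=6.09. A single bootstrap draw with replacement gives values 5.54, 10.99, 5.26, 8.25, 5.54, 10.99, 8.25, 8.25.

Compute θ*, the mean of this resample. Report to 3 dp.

Mean = (5.54 + 10.99 + 5.26 + 8.25 + 5.54 + 10.99 + 8.25 + 8.25) / 8 = 63.070 / 8 = 7.884

θ* = 7.884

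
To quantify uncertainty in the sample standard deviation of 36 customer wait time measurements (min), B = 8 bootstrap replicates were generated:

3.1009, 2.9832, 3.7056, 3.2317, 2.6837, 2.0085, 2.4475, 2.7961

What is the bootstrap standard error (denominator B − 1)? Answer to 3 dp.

Bootstrap SE is the standard deviation of the 8 replicate standard deviations.
Mean of replicates: (3.1009 + 2.9832 + 3.7056 + 3.2317 + 2.6837 + 2.0085 + 2.4475 + 2.7961) / 8 = 22.95720 / 8 = 2.86965
Sum of squared deviations: (+0.23125)² + (+0.11355)² + (+0.83595)² + (+0.36205)² + (−0.18595)² + (−0.86115)² + (−0.42215)² + (−0.07355)² = 1.85604
Variance = 1.85604 / 7 = 0.26515
SE* = √0.26515

SE* = 0.515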